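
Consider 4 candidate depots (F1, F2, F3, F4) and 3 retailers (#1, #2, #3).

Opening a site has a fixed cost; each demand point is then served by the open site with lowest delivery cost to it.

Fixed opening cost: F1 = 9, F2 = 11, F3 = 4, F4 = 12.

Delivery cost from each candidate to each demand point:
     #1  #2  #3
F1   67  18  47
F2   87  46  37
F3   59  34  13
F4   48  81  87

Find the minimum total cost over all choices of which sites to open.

Open {F1, F3}: assign each demand point to its cheapest open site.
  #1→F3 59, #2→F1 18, #3→F3 13
  delivery cost 90, fixed 13 → total 103.
Compare {F1, F3, F4}: delivery cost 79 + fixed 25 = 104.
Compare {F3}: delivery cost 106 + fixed 4 = 110.
Compare {F3, F4}: delivery cost 95 + fixed 16 = 111.
All other subsets cost ≥ 104. Minimum total cost: 103.

103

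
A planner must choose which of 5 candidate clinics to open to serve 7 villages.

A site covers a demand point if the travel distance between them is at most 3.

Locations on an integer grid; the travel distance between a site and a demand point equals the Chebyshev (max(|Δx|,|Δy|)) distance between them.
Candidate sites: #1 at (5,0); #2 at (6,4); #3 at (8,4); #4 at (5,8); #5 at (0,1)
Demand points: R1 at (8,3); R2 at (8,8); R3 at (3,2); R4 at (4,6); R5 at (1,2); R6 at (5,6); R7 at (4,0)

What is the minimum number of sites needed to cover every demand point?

3

Coverage sets (demand points within 3 of each site):
  #1: {R1, R3, R7}
  #2: {R1, R3, R4, R6}
  #3: {R1, R6}
  #4: {R2, R4, R6}
  #5: {R3, R5}
No 2 sites suffice: every size-2 union leaves at least one demand point uncovered.
But {#1, #4, #5} covers everything, so the minimum is 3.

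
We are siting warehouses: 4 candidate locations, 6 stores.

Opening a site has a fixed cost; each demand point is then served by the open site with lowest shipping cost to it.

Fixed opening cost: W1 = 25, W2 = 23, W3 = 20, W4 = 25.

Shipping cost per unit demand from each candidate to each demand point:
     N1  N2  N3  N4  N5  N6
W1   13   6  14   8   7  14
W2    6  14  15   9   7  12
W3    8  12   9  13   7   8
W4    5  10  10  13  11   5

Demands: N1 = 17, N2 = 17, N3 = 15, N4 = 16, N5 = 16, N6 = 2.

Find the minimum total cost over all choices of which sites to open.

Open {W1, W4}: assign each demand point to its cheapest open site.
  N1→W4 17×5=85, N2→W1 17×6=102, N3→W4 15×10=150, N4→W1 16×8=128, N5→W1 16×7=112, N6→W4 2×5=10
  shipping cost 587, fixed 50 → total 637.
Compare {W1, W3, W4}: shipping cost 572 + fixed 70 = 642.
Compare {W1, W2, W4}: shipping cost 587 + fixed 73 = 660.
Compare {W1, W2, W3}: shipping cost 595 + fixed 68 = 663.
All other subsets cost ≥ 642. Minimum total cost: 637.

637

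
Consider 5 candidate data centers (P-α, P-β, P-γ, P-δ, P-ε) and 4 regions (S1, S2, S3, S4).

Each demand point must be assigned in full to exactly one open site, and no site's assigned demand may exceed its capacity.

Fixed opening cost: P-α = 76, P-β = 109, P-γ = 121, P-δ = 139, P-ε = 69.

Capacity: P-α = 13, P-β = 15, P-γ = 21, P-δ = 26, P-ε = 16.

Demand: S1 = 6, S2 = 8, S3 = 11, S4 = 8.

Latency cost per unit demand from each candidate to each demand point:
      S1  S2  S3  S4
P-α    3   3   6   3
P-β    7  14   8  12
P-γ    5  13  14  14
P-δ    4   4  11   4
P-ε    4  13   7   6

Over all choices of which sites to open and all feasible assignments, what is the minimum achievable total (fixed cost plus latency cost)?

369

Open {P-α, P-δ}; cheapest assignment that respects the capacities:
  P-α (cap 13, load 11): S3 — cost 11×6 = 66
  P-δ (cap 26, load 22): S1, S2, S4 — cost 6×4 + 8×4 + 8×4 = 88
  Shipping 154, fixed 215 → total 369.
  Any other capacity-feasible assignment to {P-α, P-δ} ships for at least 154.
Compare {P-δ, P-ε}: its best feasible assignment gives total 373.
Compare {P-β, P-δ}: its best feasible assignment gives total 424.
Every other set of open sites that can feasibly serve all demand totals ≥ 373 even under its best assignment. Minimum: 369.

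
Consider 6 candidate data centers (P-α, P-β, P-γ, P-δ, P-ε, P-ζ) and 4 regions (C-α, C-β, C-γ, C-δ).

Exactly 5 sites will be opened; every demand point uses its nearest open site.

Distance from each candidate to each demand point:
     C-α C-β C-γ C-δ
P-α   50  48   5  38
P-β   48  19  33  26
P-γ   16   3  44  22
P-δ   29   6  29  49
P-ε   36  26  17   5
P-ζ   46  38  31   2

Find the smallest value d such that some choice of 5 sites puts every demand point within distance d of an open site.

Open {P-α, P-β, P-γ, P-δ, P-ε}.
  Farthest demand point is C-α at distance 16 (to P-γ); all others are ≤ 16.
With {P-α, P-β, P-γ, P-δ, P-ζ} the worst case is 16.
With {P-α, P-β, P-γ, P-ε, P-ζ} the worst case is 16.
No size-5 selection achieves below 16.

16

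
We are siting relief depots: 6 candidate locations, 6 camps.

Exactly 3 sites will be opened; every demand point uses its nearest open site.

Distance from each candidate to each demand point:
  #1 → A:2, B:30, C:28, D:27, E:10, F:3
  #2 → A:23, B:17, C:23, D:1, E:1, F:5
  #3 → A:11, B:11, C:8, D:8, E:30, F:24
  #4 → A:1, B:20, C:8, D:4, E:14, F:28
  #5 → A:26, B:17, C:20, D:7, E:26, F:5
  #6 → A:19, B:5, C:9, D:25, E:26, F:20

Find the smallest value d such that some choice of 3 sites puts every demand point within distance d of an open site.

8

Open {#2, #4, #6}.
  Farthest demand point is C at distance 8 (to #4); all others are ≤ 8.
With {#1, #2, #6} the worst case is 9.
With {#1, #3, #6} the worst case is 10.
No size-3 selection achieves below 8.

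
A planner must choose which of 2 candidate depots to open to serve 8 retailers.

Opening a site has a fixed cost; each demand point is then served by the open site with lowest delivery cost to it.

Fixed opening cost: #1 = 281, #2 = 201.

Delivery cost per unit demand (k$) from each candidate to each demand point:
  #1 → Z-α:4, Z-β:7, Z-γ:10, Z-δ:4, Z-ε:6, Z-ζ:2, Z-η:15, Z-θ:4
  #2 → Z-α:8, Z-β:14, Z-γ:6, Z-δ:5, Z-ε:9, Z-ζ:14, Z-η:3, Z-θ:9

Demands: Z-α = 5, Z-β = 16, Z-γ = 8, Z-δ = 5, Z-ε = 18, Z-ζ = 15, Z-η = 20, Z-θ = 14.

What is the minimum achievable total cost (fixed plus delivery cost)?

Open {#1, #2}: assign each demand point to its cheapest open site.
  Z-α→#1 5×4=20, Z-β→#1 16×7=112, Z-γ→#2 8×6=48, Z-δ→#1 5×4=20, Z-ε→#1 18×6=108, Z-ζ→#1 15×2=30, Z-η→#2 20×3=60, Z-θ→#1 14×4=56
  delivery cost 454, fixed 482 → total 936.
Compare {#1}: delivery cost 726 + fixed 281 = 1007.
Compare {#2}: delivery cost 895 + fixed 201 = 1096.

936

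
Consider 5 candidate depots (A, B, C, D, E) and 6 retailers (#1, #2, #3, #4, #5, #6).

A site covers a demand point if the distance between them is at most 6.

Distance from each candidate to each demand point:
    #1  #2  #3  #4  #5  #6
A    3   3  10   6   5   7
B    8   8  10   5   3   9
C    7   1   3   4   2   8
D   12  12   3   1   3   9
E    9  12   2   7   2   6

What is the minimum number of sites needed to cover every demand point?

Coverage sets (demand points within 6 of each site):
  A: {#1, #2, #4, #5}
  B: {#4, #5}
  C: {#2, #3, #4, #5}
  D: {#3, #4, #5}
  E: {#3, #5, #6}
No single site covers all 6 demand points.
But {A, E} covers everything, so the minimum is 2.

2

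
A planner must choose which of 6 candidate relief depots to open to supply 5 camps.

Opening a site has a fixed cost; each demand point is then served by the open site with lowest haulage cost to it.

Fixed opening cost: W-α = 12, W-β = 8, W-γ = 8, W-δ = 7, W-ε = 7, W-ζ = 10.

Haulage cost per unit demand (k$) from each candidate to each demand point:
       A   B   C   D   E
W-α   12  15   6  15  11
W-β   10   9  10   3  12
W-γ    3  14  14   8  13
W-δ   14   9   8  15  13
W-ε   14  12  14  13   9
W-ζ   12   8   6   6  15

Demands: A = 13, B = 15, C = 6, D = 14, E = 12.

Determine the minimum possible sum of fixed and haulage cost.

Open {W-β, W-γ, W-ε, W-ζ}: assign each demand point to its cheapest open site.
  A→W-γ 13×3=39, B→W-ζ 15×8=120, C→W-ζ 6×6=36, D→W-β 14×3=42, E→W-ε 12×9=108
  haulage cost 345, fixed 33 → total 378.
Compare {W-β, W-γ, W-δ, W-ε, W-ζ}: haulage cost 345 + fixed 40 = 385.
Compare {W-α, W-β, W-γ, W-ε, W-ζ}: haulage cost 345 + fixed 45 = 390.
Compare {W-α, W-β, W-γ, W-ε}: haulage cost 360 + fixed 35 = 395.
All other subsets cost ≥ 385. Minimum total cost: 378.

378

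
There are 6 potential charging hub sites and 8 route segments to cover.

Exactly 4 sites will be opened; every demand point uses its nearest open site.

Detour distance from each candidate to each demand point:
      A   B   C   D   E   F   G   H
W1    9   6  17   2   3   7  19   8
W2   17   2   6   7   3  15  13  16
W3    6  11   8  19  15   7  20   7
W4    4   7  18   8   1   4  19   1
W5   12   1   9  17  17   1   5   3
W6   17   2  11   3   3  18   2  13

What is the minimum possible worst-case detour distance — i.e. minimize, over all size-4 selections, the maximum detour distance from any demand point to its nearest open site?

6

Open {W1, W2, W3, W5}.
  Farthest demand point is A at detour distance 6 (to W3); all others are ≤ 6.
With {W1, W2, W4, W5} the worst case is 6.
With {W1, W2, W4, W6} the worst case is 6.
No size-4 selection achieves below 6.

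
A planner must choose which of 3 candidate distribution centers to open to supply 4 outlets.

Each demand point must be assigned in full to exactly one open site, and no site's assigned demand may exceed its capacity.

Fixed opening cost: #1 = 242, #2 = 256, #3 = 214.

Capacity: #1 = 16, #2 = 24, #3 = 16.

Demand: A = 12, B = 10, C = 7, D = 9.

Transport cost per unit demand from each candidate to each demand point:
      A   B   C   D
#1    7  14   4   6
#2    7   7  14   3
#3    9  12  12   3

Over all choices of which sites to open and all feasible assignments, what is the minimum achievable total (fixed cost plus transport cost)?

Open {#1, #2}; cheapest assignment that respects the capacities:
  #1 (cap 16, load 16): C, D — cost 7×4 + 9×6 = 82
  #2 (cap 24, load 22): A, B — cost 12×7 + 10×7 = 154
  Shipping 236, fixed 498 → total 734.
  Any other capacity-feasible assignment to {#1, #2} ships for at least 236.
Compare {#2, #3}: its best feasible assignment gives total 735.
Compare {#1, #2, #3}: its best feasible assignment gives total 921.
Every other set of open sites that can feasibly serve all demand totals ≥ 735 even under its best assignment. Minimum: 734.

734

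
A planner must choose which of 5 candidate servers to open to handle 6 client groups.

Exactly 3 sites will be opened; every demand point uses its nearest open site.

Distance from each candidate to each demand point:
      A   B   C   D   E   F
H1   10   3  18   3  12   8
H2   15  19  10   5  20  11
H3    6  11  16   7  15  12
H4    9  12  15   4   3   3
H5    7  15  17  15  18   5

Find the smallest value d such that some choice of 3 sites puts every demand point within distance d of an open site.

Open {H1, H2, H4}.
  Farthest demand point is C at distance 10 (to H2); all others are ≤ 10.
With {H2, H3, H4} the worst case is 11.
With {H1, H2, H3} the worst case is 12.
No size-3 selection achieves below 10.

10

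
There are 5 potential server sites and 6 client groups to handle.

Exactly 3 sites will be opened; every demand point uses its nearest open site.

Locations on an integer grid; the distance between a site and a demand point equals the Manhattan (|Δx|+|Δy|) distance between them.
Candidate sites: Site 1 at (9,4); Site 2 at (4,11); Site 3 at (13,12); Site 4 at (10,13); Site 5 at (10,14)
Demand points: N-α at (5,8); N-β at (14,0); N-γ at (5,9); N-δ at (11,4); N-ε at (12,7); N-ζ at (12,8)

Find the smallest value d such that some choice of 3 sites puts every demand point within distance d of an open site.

9

Open {Site 1, Site 2, Site 3}.
  Farthest demand point is N-β at distance 9 (to Site 1); all others are ≤ 9.
With {Site 1, Site 2, Site 4} the worst case is 9.
With {Site 1, Site 2, Site 5} the worst case is 9.
No size-3 selection achieves below 9.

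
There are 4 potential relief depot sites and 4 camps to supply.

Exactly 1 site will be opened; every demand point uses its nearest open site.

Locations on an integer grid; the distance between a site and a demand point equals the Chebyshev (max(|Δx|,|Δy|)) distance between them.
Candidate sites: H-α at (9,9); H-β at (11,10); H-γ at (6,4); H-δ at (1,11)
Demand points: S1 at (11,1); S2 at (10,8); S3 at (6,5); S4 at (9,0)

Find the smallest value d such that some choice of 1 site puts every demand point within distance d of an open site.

Open {H-γ}.
  Farthest demand point is S1 at distance 5 (to H-γ); all others are ≤ 5.
With {H-α} the worst case is 9.
With {H-β} the worst case is 10.
No size-1 selection achieves below 5.

5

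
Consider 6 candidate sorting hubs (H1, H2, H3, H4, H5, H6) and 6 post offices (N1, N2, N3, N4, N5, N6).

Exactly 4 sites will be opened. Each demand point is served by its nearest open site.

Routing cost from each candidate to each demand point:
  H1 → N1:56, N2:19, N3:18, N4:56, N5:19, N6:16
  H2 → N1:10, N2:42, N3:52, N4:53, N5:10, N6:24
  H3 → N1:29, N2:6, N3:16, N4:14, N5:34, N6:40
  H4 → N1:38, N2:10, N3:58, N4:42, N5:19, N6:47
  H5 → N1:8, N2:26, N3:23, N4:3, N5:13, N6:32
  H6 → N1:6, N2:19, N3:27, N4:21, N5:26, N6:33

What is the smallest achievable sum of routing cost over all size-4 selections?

Open {H1, H2, H3, H5}.
  N1→H5 8, N2→H3 6, N3→H3 16, N4→H5 3, N5→H2 10, N6→H1 16  ⇒ total 59.
Compare {H1, H3, H5, H6}: total 60.
Compare {H1, H3, H4, H5}: total 62.
No size-4 selection does better; minimum is 59.

59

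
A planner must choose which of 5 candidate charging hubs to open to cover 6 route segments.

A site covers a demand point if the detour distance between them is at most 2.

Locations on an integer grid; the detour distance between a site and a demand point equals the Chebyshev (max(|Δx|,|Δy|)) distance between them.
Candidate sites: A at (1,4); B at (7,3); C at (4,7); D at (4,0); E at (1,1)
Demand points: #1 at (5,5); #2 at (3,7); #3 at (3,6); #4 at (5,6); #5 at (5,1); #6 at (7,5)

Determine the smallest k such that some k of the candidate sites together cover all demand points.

Coverage sets (demand points within 2 of each site):
  A: {#3}
  B: {#1, #5, #6}
  C: {#1, #2, #3, #4}
  D: {#5}
  E: {}
No single site covers all 6 demand points.
But {B, C} covers everything, so the minimum is 2.

2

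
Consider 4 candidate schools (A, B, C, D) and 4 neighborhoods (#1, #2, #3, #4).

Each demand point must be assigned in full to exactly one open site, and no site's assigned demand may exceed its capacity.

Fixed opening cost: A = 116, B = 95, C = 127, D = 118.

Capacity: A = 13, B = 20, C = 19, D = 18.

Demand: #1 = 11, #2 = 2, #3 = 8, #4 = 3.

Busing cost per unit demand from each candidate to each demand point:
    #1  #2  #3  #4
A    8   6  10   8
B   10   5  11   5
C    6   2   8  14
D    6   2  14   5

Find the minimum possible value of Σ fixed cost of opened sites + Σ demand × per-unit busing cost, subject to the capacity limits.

377

Open {B, C}; cheapest assignment that respects the capacities:
  B (cap 20, load 5): #2, #4 — cost 2×5 + 3×5 = 25
  C (cap 19, load 19): #1, #3 — cost 11×6 + 8×8 = 130
  Shipping 155, fixed 222 → total 377.
  Any other capacity-feasible assignment to {B, C} ships for at least 155.
Compare {B, D}: its best feasible assignment gives total 386.
Compare {C, D}: its best feasible assignment gives total 394.
Every other set of open sites that can feasibly serve all demand totals ≥ 386 even under its best assignment. Minimum: 377.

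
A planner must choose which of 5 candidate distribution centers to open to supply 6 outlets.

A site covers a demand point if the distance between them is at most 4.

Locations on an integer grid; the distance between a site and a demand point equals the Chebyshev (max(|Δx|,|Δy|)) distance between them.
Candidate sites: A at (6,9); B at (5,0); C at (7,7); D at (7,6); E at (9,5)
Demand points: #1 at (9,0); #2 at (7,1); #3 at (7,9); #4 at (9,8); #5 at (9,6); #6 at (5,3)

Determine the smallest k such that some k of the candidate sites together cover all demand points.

Coverage sets (demand points within 4 of each site):
  A: {#3, #4, #5}
  B: {#1, #2, #6}
  C: {#3, #4, #5, #6}
  D: {#3, #4, #5, #6}
  E: {#2, #3, #4, #5, #6}
No single site covers all 6 demand points.
But {A, B} covers everything, so the minimum is 2.

2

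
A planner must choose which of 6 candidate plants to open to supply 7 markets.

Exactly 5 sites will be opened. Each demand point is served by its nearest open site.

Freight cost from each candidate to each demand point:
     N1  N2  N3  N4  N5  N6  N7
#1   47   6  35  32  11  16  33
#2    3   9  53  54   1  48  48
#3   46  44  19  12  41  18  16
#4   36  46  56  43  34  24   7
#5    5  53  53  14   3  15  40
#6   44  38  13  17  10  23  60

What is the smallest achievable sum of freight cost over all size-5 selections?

58

Open {#1, #2, #3, #4, #6}.
  N1→#2 3, N2→#1 6, N3→#6 13, N4→#3 12, N5→#2 1, N6→#1 16, N7→#4 7  ⇒ total 58.
Compare {#1, #2, #4, #5, #6}: total 59.
Compare {#2, #3, #4, #5, #6}: total 60.
No size-5 selection does better; minimum is 58.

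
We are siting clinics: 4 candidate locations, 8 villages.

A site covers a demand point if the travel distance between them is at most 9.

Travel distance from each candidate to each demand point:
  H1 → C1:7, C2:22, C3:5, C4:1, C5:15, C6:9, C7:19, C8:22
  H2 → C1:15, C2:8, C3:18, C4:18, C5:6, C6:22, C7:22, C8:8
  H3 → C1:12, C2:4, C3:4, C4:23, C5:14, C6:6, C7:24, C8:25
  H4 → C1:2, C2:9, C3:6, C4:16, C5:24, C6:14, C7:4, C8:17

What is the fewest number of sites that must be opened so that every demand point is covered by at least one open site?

Coverage sets (demand points within 9 of each site):
  H1: {C1, C3, C4, C6}
  H2: {C2, C5, C8}
  H3: {C2, C3, C6}
  H4: {C1, C2, C3, C7}
No 2 sites suffice: every size-2 union leaves at least one demand point uncovered.
But {H1, H2, H4} covers everything, so the minimum is 3.

3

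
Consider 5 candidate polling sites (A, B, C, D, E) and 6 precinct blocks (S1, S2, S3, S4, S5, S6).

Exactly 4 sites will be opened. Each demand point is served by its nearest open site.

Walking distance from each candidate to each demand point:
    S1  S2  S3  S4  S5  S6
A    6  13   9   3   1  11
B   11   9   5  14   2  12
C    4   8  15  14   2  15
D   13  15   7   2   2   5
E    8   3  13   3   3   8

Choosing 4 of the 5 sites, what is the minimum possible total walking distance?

21

Open {B, C, D, E}.
  S1→C 4, S2→E 3, S3→B 5, S4→D 2, S5→B 2, S6→D 5  ⇒ total 21.
Compare {A, B, D, E}: total 22.
Compare {A, C, D, E}: total 22.
No size-4 selection does better; minimum is 21.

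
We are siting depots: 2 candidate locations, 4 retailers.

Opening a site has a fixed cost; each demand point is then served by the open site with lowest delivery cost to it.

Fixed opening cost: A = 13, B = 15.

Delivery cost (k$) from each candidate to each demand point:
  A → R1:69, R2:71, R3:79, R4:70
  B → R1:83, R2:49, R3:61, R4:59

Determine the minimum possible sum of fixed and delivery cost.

266

Open {A, B}: assign each demand point to its cheapest open site.
  R1→A 69, R2→B 49, R3→B 61, R4→B 59
  delivery cost 238, fixed 28 → total 266.
Compare {B}: delivery cost 252 + fixed 15 = 267.
Compare {A}: delivery cost 289 + fixed 13 = 302.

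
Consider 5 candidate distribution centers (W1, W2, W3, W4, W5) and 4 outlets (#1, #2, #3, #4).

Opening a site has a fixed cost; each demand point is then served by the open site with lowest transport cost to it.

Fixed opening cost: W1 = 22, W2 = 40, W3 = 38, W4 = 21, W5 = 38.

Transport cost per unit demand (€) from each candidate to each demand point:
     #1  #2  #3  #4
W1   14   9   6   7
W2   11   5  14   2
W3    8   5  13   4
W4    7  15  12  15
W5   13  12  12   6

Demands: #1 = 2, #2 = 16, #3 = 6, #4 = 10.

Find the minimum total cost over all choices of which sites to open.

Open {W1, W2}: assign each demand point to its cheapest open site.
  #1→W2 2×11=22, #2→W2 16×5=80, #3→W1 6×6=36, #4→W2 10×2=20
  transport cost 158, fixed 62 → total 220.
Compare {W1, W3}: transport cost 172 + fixed 60 = 232.
Compare {W1, W2, W4}: transport cost 150 + fixed 83 = 233.
Compare {W2}: transport cost 206 + fixed 40 = 246.
All other subsets cost ≥ 232. Minimum total cost: 220.

220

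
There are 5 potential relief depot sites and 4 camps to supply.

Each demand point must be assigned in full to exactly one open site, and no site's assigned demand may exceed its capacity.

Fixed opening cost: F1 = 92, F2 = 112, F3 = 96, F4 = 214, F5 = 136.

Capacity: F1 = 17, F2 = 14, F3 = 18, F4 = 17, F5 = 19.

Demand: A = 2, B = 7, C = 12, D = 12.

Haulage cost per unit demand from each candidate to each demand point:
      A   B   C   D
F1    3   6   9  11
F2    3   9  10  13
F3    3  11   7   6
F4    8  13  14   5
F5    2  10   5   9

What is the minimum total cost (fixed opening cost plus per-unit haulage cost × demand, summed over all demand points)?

440

Open {F3, F5}; cheapest assignment that respects the capacities:
  F3 (cap 18, load 14): A, D — cost 2×3 + 12×6 = 78
  F5 (cap 19, load 19): B, C — cost 7×10 + 12×5 = 130
  Shipping 208, fixed 232 → total 440.
  Any other capacity-feasible assignment to {F3, F5} ships for at least 208.
Compare {F1, F5}: its best feasible assignment gives total 496.
Compare {F1, F3, F5}: its best feasible assignment gives total 502.
Every other set of open sites that can feasibly serve all demand totals ≥ 496 even under its best assignment. Minimum: 440.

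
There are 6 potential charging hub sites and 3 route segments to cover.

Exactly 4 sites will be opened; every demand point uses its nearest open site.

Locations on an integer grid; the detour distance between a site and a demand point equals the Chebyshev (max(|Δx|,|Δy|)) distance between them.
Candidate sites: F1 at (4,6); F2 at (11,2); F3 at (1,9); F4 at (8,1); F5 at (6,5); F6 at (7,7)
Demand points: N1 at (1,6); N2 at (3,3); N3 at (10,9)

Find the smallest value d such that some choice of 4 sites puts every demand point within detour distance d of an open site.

Open {F1, F2, F3, F6}.
  Farthest demand point is N1 at detour distance 3 (to F1); all others are ≤ 3.
With {F1, F2, F4, F6} the worst case is 3.
With {F1, F2, F5, F6} the worst case is 3.
No size-4 selection achieves below 3.

3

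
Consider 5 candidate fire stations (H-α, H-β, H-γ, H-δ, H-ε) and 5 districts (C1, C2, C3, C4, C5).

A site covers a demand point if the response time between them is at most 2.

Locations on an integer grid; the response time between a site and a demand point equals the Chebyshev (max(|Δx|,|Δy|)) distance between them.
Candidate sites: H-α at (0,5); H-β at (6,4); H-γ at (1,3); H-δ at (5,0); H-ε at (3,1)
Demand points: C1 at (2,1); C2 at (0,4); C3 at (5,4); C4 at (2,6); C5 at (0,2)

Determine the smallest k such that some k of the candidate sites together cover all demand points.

Coverage sets (demand points within 2 of each site):
  H-α: {C2, C4}
  H-β: {C3}
  H-γ: {C1, C2, C5}
  H-δ: {}
  H-ε: {C1}
No 2 sites suffice: every size-2 union leaves at least one demand point uncovered.
But {H-α, H-β, H-γ} covers everything, so the minimum is 3.

3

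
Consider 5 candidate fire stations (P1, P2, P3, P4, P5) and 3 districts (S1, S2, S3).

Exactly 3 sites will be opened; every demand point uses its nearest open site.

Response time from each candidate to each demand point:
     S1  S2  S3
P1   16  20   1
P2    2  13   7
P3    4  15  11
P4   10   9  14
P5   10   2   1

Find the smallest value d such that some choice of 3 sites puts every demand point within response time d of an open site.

Open {P1, P2, P5}.
  Farthest demand point is S1 at response time 2 (to P2); all others are ≤ 2.
With {P2, P3, P5} the worst case is 2.
With {P2, P4, P5} the worst case is 2.
No size-3 selection achieves below 2.

2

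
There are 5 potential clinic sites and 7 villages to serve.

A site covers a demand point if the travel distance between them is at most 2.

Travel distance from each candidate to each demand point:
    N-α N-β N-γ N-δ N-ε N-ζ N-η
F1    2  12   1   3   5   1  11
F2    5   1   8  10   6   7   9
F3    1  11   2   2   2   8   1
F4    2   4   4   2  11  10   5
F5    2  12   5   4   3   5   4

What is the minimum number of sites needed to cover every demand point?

Coverage sets (demand points within 2 of each site):
  F1: {N-α, N-γ, N-ζ}
  F2: {N-β}
  F3: {N-α, N-γ, N-δ, N-ε, N-η}
  F4: {N-α, N-δ}
  F5: {N-α}
No 2 sites suffice: every size-2 union leaves at least one demand point uncovered.
But {F1, F2, F3} covers everything, so the minimum is 3.

3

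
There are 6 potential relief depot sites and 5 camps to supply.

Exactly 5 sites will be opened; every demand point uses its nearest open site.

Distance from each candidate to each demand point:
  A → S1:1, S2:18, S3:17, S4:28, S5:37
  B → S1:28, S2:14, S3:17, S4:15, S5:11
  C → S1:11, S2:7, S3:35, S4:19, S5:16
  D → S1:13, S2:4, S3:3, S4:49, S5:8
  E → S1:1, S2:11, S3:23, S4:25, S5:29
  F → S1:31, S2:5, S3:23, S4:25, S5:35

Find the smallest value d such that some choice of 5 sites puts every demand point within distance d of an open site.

Open {A, B, C, D, E}.
  Farthest demand point is S4 at distance 15 (to B); all others are ≤ 15.
With {A, B, C, D, F} the worst case is 15.
With {A, B, D, E, F} the worst case is 15.
No size-5 selection achieves below 15.

15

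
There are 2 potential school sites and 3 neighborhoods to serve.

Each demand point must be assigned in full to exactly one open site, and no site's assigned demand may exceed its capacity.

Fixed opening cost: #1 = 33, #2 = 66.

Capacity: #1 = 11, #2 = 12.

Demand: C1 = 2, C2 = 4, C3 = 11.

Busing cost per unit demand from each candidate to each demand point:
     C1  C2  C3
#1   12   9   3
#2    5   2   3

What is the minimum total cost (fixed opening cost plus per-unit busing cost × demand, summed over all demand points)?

Open {#1, #2}; cheapest assignment that respects the capacities:
  #1 (cap 11, load 11): C3 — cost 11×3 = 33
  #2 (cap 12, load 6): C1, C2 — cost 2×5 + 4×2 = 18
  Shipping 51, fixed 99 → total 150.
  Any other capacity-feasible assignment to {#1, #2} ships for at least 51.
Total demand is 17 and no other set of sites has combined capacity ≥ 17, so {#1, #2} is the only feasible choice of open sites. Minimum: 150.

150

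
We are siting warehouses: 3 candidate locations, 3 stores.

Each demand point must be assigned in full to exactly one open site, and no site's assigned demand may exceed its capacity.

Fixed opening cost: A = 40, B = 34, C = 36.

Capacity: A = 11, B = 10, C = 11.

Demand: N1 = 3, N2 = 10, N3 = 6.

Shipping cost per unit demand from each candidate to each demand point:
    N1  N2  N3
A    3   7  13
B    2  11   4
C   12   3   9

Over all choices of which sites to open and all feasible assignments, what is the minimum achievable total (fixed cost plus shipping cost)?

Open {B, C}; cheapest assignment that respects the capacities:
  B (cap 10, load 9): N1, N3 — cost 3×2 + 6×4 = 30
  C (cap 11, load 10): N2 — cost 10×3 = 30
  Shipping 60, fixed 70 → total 130.
  Any other capacity-feasible assignment to {B, C} ships for at least 60.
Compare {A, B, C}: its best feasible assignment gives total 170.
Compare {A, B}: its best feasible assignment gives total 174.
Every other set of open sites that can feasibly serve all demand totals ≥ 170 even under its best assignment. Minimum: 130.

130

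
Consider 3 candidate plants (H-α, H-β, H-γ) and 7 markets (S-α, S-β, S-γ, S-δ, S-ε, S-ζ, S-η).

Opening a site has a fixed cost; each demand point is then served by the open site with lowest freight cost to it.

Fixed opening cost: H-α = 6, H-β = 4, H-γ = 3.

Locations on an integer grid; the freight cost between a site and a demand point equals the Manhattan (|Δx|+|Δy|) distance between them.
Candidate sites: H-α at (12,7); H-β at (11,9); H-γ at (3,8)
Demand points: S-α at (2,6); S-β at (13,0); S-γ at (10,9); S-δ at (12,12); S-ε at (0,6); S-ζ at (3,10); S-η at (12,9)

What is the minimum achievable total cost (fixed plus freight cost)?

Open {H-β, H-γ}: assign each demand point to its cheapest open site.
  S-α→H-γ 3, S-β→H-β 11, S-γ→H-β 1, S-δ→H-β 4, S-ε→H-γ 5, S-ζ→H-γ 2, S-η→H-β 1
  freight cost 27, fixed 7 → total 34.
Compare {H-α, H-β, H-γ}: freight cost 24 + fixed 13 = 37.
Compare {H-α, H-γ}: freight cost 29 + fixed 9 = 38.
Compare {H-β}: freight cost 52 + fixed 4 = 56.
All other subsets cost ≥ 37. Minimum total cost: 34.

34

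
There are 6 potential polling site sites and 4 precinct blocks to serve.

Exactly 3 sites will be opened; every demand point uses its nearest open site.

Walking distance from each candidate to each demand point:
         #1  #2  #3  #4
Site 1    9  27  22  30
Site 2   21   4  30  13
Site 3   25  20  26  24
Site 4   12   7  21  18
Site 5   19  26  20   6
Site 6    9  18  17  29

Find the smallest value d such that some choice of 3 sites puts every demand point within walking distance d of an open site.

17

Open {Site 1, Site 2, Site 6}.
  Farthest demand point is #3 at walking distance 17 (to Site 6); all others are ≤ 17.
With {Site 2, Site 3, Site 6} the worst case is 17.
With {Site 2, Site 4, Site 6} the worst case is 17.
No size-3 selection achieves below 17.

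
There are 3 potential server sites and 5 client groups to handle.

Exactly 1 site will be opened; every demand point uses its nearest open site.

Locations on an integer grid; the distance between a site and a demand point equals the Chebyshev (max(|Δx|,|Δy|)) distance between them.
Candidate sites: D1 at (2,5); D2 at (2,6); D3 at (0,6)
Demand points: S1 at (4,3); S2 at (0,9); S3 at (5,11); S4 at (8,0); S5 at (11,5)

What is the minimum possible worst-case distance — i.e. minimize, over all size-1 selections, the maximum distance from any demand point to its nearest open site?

Open {D1}.
  Farthest demand point is S5 at distance 9 (to D1); all others are ≤ 9.
With {D2} the worst case is 9.
With {D3} the worst case is 11.
No size-1 selection achieves below 9.

9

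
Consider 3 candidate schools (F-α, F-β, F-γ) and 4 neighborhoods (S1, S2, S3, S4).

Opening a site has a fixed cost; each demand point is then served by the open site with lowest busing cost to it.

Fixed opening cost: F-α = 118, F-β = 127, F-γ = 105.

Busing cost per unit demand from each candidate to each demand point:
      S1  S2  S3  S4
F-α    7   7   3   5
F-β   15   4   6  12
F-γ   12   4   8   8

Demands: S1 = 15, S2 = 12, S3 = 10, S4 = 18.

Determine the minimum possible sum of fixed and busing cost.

427

Open {F-α}: assign each demand point to its cheapest open site.
  S1→F-α 15×7=105, S2→F-α 12×7=84, S3→F-α 10×3=30, S4→F-α 18×5=90
  busing cost 309, fixed 118 → total 427.
Compare {F-α, F-γ}: busing cost 273 + fixed 223 = 496.
Compare {F-α, F-β}: busing cost 273 + fixed 245 = 518.
Compare {F-γ}: busing cost 452 + fixed 105 = 557.
All other subsets cost ≥ 496. Minimum total cost: 427.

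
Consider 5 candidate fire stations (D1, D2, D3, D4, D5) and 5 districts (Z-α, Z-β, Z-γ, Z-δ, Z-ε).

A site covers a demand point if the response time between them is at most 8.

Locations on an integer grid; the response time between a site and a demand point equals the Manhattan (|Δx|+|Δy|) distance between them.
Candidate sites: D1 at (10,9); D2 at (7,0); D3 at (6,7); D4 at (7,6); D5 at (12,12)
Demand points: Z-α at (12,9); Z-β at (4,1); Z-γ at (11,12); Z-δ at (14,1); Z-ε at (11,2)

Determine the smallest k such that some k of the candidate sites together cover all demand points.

Coverage sets (demand points within 8 of each site):
  D1: {Z-α, Z-γ, Z-ε}
  D2: {Z-β, Z-δ, Z-ε}
  D3: {Z-α, Z-β}
  D4: {Z-α, Z-β, Z-ε}
  D5: {Z-α, Z-γ}
No single site covers all 5 demand points.
But {D1, D2} covers everything, so the minimum is 2.

2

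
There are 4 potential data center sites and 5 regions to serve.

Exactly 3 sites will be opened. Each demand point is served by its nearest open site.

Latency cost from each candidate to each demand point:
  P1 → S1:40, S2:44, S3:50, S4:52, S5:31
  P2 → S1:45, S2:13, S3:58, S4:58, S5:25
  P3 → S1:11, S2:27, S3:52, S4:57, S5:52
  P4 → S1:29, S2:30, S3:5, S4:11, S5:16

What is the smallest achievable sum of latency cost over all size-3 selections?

Open {P2, P3, P4}.
  S1→P3 11, S2→P2 13, S3→P4 5, S4→P4 11, S5→P4 16  ⇒ total 56.
Compare {P1, P3, P4}: total 70.
Compare {P1, P2, P4}: total 74.
No size-3 selection does better; minimum is 56.

56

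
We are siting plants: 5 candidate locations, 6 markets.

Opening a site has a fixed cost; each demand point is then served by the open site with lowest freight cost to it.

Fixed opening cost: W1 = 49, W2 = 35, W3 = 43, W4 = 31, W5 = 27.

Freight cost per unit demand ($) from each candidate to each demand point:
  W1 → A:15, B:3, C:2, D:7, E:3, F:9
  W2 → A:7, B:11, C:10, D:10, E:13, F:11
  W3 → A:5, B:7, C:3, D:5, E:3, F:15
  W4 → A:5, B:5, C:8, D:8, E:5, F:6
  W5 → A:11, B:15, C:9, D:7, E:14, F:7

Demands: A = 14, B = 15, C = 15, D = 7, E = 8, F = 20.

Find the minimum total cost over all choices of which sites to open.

Open {W1, W4}: assign each demand point to its cheapest open site.
  A→W4 14×5=70, B→W1 15×3=45, C→W1 15×2=30, D→W1 7×7=49, E→W1 8×3=24, F→W4 20×6=120
  freight cost 338, fixed 80 → total 418.
Compare {W3, W4}: freight cost 369 + fixed 74 = 443.
Compare {W1, W4, W5}: freight cost 338 + fixed 107 = 445.
Compare {W1, W3, W4}: freight cost 324 + fixed 123 = 447.
All other subsets cost ≥ 443. Minimum total cost: 418.

418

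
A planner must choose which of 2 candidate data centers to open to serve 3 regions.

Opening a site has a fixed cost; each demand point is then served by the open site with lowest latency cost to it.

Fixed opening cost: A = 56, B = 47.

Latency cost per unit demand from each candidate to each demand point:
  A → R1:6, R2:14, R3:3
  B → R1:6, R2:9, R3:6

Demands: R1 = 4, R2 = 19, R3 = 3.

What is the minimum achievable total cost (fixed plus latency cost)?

Open {B}: assign each demand point to its cheapest open site.
  R1→B 4×6=24, R2→B 19×9=171, R3→B 3×6=18
  latency cost 213, fixed 47 → total 260.
Compare {A, B}: latency cost 204 + fixed 103 = 307.
Compare {A}: latency cost 299 + fixed 56 = 355.

260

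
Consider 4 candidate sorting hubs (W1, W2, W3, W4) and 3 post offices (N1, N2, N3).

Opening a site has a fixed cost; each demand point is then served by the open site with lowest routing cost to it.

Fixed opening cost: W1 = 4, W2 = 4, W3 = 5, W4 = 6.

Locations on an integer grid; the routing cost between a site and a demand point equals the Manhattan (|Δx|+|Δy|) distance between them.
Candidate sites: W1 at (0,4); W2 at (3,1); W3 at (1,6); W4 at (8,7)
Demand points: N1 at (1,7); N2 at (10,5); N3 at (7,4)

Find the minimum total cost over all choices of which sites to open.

20

Open {W3, W4}: assign each demand point to its cheapest open site.
  N1→W3 1, N2→W4 4, N3→W4 4
  routing cost 9, fixed 11 → total 20.
Compare {W4}: routing cost 15 + fixed 6 = 21.
Compare {W1, W4}: routing cost 12 + fixed 10 = 22.
Compare {W3}: routing cost 19 + fixed 5 = 24.
All other subsets cost ≥ 21. Minimum total cost: 20.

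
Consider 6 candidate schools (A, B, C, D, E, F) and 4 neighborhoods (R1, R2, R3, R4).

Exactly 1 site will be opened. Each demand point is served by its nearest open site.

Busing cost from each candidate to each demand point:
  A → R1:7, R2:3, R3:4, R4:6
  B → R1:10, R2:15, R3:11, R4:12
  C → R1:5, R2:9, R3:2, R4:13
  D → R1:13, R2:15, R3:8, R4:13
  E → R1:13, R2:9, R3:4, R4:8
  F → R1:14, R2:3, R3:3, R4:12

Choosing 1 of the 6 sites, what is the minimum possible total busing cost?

20

Open {A}.
  R1→A 7, R2→A 3, R3→A 4, R4→A 6  ⇒ total 20.
Compare {C}: total 29.
Compare {F}: total 32.
No size-1 selection does better; minimum is 20.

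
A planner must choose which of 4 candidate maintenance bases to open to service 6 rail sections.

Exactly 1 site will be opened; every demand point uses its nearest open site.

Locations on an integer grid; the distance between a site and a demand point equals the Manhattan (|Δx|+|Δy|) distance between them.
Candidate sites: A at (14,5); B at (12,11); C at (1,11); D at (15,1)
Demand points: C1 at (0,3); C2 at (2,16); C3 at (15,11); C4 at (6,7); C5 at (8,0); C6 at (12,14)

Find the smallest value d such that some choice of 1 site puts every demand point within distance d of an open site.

Open {C}.
  Farthest demand point is C5 at distance 18 (to C); all others are ≤ 18.
With {B} the worst case is 20.
With {A} the worst case is 23.
No size-1 selection achieves below 18.

18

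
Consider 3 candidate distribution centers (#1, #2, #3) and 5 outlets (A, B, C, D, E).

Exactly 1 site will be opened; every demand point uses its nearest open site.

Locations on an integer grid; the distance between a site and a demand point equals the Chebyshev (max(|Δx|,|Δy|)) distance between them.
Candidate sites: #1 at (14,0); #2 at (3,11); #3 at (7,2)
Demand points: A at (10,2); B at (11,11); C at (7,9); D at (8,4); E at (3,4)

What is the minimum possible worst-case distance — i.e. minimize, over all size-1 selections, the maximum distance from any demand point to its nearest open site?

9

Open {#2}.
  Farthest demand point is A at distance 9 (to #2); all others are ≤ 9.
With {#3} the worst case is 9.
With {#1} the worst case is 11.
No size-1 selection achieves below 9.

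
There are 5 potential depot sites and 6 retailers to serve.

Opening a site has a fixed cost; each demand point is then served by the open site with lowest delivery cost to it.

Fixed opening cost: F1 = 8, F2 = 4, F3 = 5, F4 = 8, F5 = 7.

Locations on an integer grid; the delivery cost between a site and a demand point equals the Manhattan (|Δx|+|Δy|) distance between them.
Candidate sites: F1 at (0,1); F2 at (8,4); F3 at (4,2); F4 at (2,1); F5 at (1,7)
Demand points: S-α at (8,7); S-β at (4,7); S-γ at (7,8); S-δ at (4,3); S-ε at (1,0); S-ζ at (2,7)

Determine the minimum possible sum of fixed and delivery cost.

34

Open {F2, F3, F5}: assign each demand point to its cheapest open site.
  S-α→F2 3, S-β→F5 3, S-γ→F2 5, S-δ→F3 1, S-ε→F3 5, S-ζ→F5 1
  delivery cost 18, fixed 16 → total 34.
Compare {F2, F3}: delivery cost 26 + fixed 9 = 35.
Compare {F2, F5}: delivery cost 24 + fixed 11 = 35.
Compare {F3, F5}: delivery cost 24 + fixed 12 = 36.
All other subsets cost ≥ 35. Minimum total cost: 34.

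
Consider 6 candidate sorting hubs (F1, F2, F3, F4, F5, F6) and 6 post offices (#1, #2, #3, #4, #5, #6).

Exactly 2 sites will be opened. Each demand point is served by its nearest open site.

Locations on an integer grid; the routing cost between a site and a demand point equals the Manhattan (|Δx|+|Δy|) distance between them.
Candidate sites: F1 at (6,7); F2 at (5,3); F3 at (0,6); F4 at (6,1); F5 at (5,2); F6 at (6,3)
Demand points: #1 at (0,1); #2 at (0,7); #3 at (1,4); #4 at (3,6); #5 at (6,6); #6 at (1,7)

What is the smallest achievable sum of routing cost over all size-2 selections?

Open {F1, F3}.
  #1→F3 5, #2→F3 1, #3→F3 3, #4→F3 3, #5→F1 1, #6→F3 2  ⇒ total 15.
Compare {F3, F6}: total 17.
Compare {F2, F3}: total 18.
No size-2 selection does better; minimum is 15.

15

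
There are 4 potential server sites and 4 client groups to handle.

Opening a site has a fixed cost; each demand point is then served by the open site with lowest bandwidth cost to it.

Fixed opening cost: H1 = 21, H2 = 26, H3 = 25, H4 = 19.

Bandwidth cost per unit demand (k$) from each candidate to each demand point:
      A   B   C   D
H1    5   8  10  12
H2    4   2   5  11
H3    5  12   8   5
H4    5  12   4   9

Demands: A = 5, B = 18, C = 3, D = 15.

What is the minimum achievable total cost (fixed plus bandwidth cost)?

197

Open {H2, H3}: assign each demand point to its cheapest open site.
  A→H2 5×4=20, B→H2 18×2=36, C→H2 3×5=15, D→H3 15×5=75
  bandwidth cost 146, fixed 51 → total 197.
Compare {H2, H3, H4}: bandwidth cost 143 + fixed 70 = 213.
Compare {H1, H2, H3}: bandwidth cost 146 + fixed 72 = 218.
Compare {H1, H2, H3, H4}: bandwidth cost 143 + fixed 91 = 234.
All other subsets cost ≥ 213. Minimum total cost: 197.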